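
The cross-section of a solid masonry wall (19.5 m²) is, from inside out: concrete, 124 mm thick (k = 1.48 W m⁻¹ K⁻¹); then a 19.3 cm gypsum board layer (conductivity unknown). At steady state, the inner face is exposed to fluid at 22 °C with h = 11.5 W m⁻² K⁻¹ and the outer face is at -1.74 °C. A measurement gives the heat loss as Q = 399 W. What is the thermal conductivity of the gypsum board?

k = 0.195 W/m·K

ΣR = ΔT/Q = |22 − -1.74|/399 = 0.05950 K/W
Known resistances:
  R_conv,in = 1/(hA) = 1/(11.5·19.5) = 0.004459 K/W
  R_concrete = L/(kA) = 0.124/(1.48·19.5) = 0.004297 K/W
R_gypsum board = ΣR − ΣR_known = 0.05950 − 0.008756 = 0.05074 K/W
L/(kA) = 0.05074 ⇒ k = 0.193/(0.05074·19.5) = 0.195 W/m·K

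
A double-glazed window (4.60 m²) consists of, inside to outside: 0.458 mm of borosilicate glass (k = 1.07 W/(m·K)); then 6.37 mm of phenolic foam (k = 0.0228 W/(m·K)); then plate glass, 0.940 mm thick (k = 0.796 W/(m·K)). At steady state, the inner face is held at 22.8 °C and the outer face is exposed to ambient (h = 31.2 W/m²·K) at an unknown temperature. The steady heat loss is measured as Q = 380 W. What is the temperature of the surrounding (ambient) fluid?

T_out = -3.06 °C

Sum the resistances:
  R_borosilicate glass = L/(kA) = 4.58×10^-4/(1.07·4.60) = 9.305×10^-5 K/W
  R_phenolic foam = L/(kA) = 0.00637/(0.0228·4.60) = 0.06074 K/W
  R_plate glass = L/(kA) = 9.40×10^-4/(0.796·4.60) = 2.567×10^-4 K/W
  R_conv,out = 1/(hA) = 1/(31.2·4.60) = 0.006968 K/W
ΣR = 0.06805 K/W
ΔT = Q·ΣR = 380 × 0.06805 = 25.86 K
Heat flows outward, so T_out = T_in − ΔT = 22.8 − 25.86 = -3.06 °C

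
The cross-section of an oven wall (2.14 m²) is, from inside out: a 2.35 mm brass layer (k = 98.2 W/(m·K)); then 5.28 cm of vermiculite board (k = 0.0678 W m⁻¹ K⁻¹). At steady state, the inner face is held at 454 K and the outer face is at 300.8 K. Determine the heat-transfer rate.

Q = 421 W

Treat each layer as a resistance in series:
  R_brass = L/(kA) = 0.00235/(98.2·2.14) = 1.118×10^-5 K/W
  R_vermiculite board = L/(kA) = 0.0528/(0.0678·2.14) = 0.3639 K/W
ΣR = 1.118×10^-5 + 0.3639 = 0.3639 K/W
Q = ΔT/ΣR = (454 K − 300.8 K)/0.3639 = 421 W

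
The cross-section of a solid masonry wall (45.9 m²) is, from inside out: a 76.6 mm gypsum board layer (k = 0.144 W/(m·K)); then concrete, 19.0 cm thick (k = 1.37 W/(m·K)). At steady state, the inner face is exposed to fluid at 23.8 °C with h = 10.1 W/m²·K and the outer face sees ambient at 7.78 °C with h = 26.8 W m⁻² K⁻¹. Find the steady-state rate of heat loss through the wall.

Resistance network (inner→outer):
  R_conv,in = 1/(hA) = 1/(10.1·45.9) = 0.002157 K/W
  R_gypsum board = L/(kA) = 0.0766/(0.144·45.9) = 0.01159 K/W
  R_concrete = L/(kA) = 0.190/(1.37·45.9) = 0.003021 K/W
  R_conv,out = 1/(hA) = 1/(26.8·45.9) = 8.129×10^-4 K/W
ΣR = 0.002157 + 0.01159 + 0.003021 + 8.129×10^-4 = 0.01758 K/W
Q = ΔT/ΣR = (23.8 °C − 7.78 °C)/0.01758 = 911 W

Q = 911 W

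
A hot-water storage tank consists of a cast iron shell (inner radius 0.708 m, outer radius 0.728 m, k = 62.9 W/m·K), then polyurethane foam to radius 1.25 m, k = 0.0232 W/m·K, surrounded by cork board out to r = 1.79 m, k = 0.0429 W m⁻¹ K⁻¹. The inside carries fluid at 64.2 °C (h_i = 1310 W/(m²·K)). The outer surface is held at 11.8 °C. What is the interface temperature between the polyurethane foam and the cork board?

Resistance network (inner→outer):
  R_conv,in = 1/(4πr²h) = 1/(4π·0.708²·1310) = 1.212×10^-4 K/W
  R_cast iron = (1/0.708 − 1/0.728)/(4πk) = 0.03880/(4π·62.9) = 4.909×10^-5 K/W
  R_polyurethane foam = (1/0.728 − 1/1.25)/(4πk) = 0.5736/(4π·0.0232) = 1.968 K/W
  R_cork board = (1/1.25 − 1/1.79)/(4πk) = 0.2413/(4π·0.0429) = 0.4477 K/W
ΣR = 1.212×10^-4 + 4.909×10^-5 + 1.968 + 0.4477 = 2.416 K/W
Q = ΔT/ΣR = (64.2 °C − 11.8 °C)/2.416 = 21.69 W
From the inner boundary to the polyurethane foam/cork board interface, ΣR_partial = 1.968 K/W.
T_interface = T_in − Q·ΣR_partial = 64.2 °C − (21.69)(1.968) = 21.5 °C

T = 21.5 °C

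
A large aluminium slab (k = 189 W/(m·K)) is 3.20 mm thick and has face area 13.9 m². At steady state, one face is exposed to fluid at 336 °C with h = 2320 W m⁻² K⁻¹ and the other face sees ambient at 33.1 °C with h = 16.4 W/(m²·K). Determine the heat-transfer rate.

Resistance network (inner→outer):
  R_conv,in = 1/(hA) = 1/(2320·13.9) = 3.101×10^-5 K/W
  R_aluminium = L/(kA) = 0.00320/(189·13.9) = 1.218×10^-6 K/W
  R_conv,out = 1/(hA) = 1/(16.4·13.9) = 0.004387 K/W
ΣR = 3.101×10^-5 + 1.218×10^-6 + 0.004387 = 0.004419 K/W
Q = ΔT/ΣR = (336 °C − 33.1 °C)/0.004419 = 68500 W

Q = 68.5 kW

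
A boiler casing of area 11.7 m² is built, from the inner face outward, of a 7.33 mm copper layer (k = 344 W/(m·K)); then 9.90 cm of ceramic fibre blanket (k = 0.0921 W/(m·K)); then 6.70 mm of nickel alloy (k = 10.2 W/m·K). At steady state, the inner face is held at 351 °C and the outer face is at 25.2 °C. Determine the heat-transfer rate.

Treat each layer as a resistance in series:
  R_copper = L/(kA) = 0.00733/(344·11.7) = 1.821×10^-6 K/W
  R_ceramic fibre blanket = L/(kA) = 0.0990/(0.0921·11.7) = 0.09187 K/W
  R_nickel alloy = L/(kA) = 0.00670/(10.2·11.7) = 5.614×10^-5 K/W
ΣR = 1.821×10^-6 + 0.09187 + 5.614×10^-5 = 0.09193 K/W
Q = ΔT/ΣR = (351 °C − 25.2 °C)/0.09193 = 3540 W

Q = 3.54 kW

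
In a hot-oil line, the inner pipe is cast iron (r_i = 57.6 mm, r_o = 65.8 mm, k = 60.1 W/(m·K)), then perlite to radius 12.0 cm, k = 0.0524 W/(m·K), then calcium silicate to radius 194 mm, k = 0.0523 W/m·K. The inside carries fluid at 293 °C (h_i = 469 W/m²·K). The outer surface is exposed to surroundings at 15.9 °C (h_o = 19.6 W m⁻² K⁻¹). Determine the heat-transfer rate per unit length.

Q' = 83.1 W/m

Series thermal resistances, inner to outer:
  R'_conv,in = 1/(2πr h) = 1/(2π·0.0576·469) = 0.005891 m·K/W
  R'_cast iron = ln(0.0658/0.0576)/(2πk) = 0.1331/(2π·60.1) = 3.525×10^-4 m·K/W
  R'_perlite = ln(0.120/0.0658)/(2πk) = 0.6009/(2π·0.0524) = 1.825 m·K/W
  R'_calcium silicate = ln(0.194/0.120)/(2πk) = 0.4804/(2π·0.0523) = 1.462 m·K/W
  R'_conv,out = 1/(2πr h) = 1/(2π·0.194·19.6) = 0.04186 m·K/W
ΣR = 0.005891 + 3.525×10^-4 + 1.825 + 1.462 + 0.04186 = 3.335 m·K/W
Q' = ΔT/ΣR = (293 °C − 15.9 °C)/3.335 = 83.1 W/m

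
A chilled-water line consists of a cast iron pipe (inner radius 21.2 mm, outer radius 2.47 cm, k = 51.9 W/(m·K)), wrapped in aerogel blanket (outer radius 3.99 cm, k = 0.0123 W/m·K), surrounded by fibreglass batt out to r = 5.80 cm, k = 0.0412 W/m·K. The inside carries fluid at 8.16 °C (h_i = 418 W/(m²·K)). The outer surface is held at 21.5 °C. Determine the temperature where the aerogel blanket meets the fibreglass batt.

Resistance network (inner→outer):
  R'_conv,in = 1/(2πr h) = 1/(2π·0.0212·418) = 0.01796 m·K/W
  R'_cast iron = ln(0.0247/0.0212)/(2πk) = 0.1528/(2π·51.9) = 4.686×10^-4 m·K/W
  R'_aerogel blanket = ln(0.0399/0.0247)/(2πk) = 0.4796/(2π·0.0123) = 6.205 m·K/W
  R'_fibreglass batt = ln(0.0580/0.0399)/(2πk) = 0.3741/(2π·0.0412) = 1.445 m·K/W
ΣR = 0.01796 + 4.686×10^-4 + 6.205 + 1.445 = 7.668 m·K/W
Q' = ΔT/ΣR = (8.16 °C − 21.5 °C)/7.668 = -1.740 W/m
From the inner boundary to the aerogel blanket/fibreglass batt interface, ΣR_partial = 6.223 m·K/W.
T_interface = T_in − Q'·ΣR_partial = 8.16 °C − (-1.740)(6.223) = 19.0 °C

T = 19.0 °C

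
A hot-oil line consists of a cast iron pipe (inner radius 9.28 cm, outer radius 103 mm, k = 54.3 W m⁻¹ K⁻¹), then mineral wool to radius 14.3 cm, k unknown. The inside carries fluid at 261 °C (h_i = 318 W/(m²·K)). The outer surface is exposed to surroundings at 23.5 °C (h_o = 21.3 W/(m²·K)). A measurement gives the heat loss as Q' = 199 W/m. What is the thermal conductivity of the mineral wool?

k = 0.0460 W/m·K

ΣR = ΔT/Q' = |261 − 23.5|/199 = 1.193 m·K/W
Known resistances:
  R'_conv,in = 1/(2πr h) = 1/(2π·0.0928·318) = 0.005393 m·K/W
  R'_cast iron = ln(0.103/0.0928)/(2πk) = 0.1043/(2π·54.3) = 3.057×10^-4 m·K/W
  R'_conv,out = 1/(2πr h) = 1/(2π·0.143·21.3) = 0.05225 m·K/W
R_mineral wool = ΣR − ΣR_known = 1.193 − 0.05795 = 1.135 m·K/W
ln(r₂/r₁)/(2πk) = 1.135 ⇒ k = 0.3281/(2π·1.135) = 0.0460 W/m·K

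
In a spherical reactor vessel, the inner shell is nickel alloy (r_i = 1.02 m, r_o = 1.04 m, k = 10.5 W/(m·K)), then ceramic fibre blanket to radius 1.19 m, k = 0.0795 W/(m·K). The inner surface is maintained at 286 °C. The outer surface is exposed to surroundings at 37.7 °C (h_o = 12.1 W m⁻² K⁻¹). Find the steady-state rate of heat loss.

Q = 1970 W

Series thermal resistances, inner to outer:
  R_nickel alloy = (1/1.02 − 1/1.04)/(4πk) = 0.01885/(4π·10.5) = 1.429×10^-4 K/W
  R_ceramic fibre blanket = (1/1.04 − 1/1.19)/(4πk) = 0.1212/(4π·0.0795) = 0.1213 K/W
  R_conv,out = 1/(4πr²h) = 1/(4π·1.19²·12.1) = 0.004644 K/W
ΣR = 1.429×10^-4 + 0.1213 + 0.004644 = 0.1261 K/W
Q = ΔT/ΣR = (286 °C − 37.7 °C)/0.1261 = 1970 W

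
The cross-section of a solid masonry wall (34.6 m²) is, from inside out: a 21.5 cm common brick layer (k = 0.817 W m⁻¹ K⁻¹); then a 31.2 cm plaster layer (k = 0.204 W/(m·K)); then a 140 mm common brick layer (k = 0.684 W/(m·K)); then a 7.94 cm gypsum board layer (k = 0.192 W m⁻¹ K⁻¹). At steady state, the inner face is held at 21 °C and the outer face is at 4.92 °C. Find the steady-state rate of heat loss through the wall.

Q = 231 W

Series thermal resistances, inner to outer:
  R_common brick = L/(kA) = 0.215/(0.817·34.6) = 0.007606 K/W
  R_plaster = L/(kA) = 0.312/(0.204·34.6) = 0.04420 K/W
  R_common brick = L/(kA) = 0.140/(0.684·34.6) = 0.005916 K/W
  R_gypsum board = L/(kA) = 0.0794/(0.192·34.6) = 0.01195 K/W
ΣR = 0.007606 + 0.04420 + 0.005916 + 0.01195 = 0.06967 K/W
Q = ΔT/ΣR = (21 °C − 4.92 °C)/0.06967 = 231 W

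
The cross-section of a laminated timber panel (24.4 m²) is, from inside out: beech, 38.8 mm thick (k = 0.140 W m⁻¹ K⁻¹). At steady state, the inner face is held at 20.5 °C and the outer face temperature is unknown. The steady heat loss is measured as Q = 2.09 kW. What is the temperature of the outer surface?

T_out = -3.24 °C

Series resistances:
  R_beech = L/(kA) = 0.0388/(0.140·24.4) = 0.01136 K/W
ΣR = 0.01136 K/W
ΔT = Q·ΣR = 2090 × 0.01136 = 23.74 K
Heat flows outward, so T_out = T_in − ΔT = 20.5 − 23.74 = -3.24 °C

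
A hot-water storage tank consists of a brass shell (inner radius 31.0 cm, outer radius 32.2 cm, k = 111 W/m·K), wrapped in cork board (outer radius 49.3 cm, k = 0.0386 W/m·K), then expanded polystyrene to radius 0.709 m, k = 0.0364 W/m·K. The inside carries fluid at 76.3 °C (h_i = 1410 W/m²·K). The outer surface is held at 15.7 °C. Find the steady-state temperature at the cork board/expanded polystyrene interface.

T = 38.6 °C

Treat each layer as a resistance in series:
  R_conv,in = 1/(4πr²h) = 1/(4π·0.310²·1410) = 5.873×10^-4 K/W
  R_brass = (1/0.310 − 1/0.322)/(4πk) = 0.1202/(4π·111) = 8.618×10^-5 K/W
  R_cork board = (1/0.322 − 1/0.493)/(4πk) = 1.077/(4π·0.0386) = 2.221 K/W
  R_expanded polystyrene = (1/0.493 − 1/0.709)/(4πk) = 0.6180/(4π·0.0364) = 1.351 K/W
ΣR = 5.873×10^-4 + 8.618×10^-5 + 2.221 + 1.351 = 3.573 K/W
Q = ΔT/ΣR = (76.3 °C − 15.7 °C)/3.573 = 16.96 W
From the inner boundary to the cork board/expanded polystyrene interface, ΣR_partial = 2.222 K/W.
T_interface = T_in − Q·ΣR_partial = 76.3 °C − (16.96)(2.222) = 38.6 °C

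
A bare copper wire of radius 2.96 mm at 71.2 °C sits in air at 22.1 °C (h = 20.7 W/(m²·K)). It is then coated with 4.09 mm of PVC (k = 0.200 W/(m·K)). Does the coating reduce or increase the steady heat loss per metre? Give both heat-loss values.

Critical radius for a cylinder: r_cr = k/h = 0.00966 m = 0.966 cm.
Outer radius after coating: r₂ = 0.00296 + 0.00409 = 0.00705 m.
Since r₁ < r_cr and r₂ ≤ r_cr, the coating moves toward the maximum at r_cr — heat loss rises.
Bare: R = 1/(2πr₁h) = 2.598 m·K/W; Q = 49.1/2.598 = 18.9 W/m.
Coated: R = R_cond + R_conv = 1.781 m·K/W; Q = 49.1/1.781 = 27.6 W/m.

increases: 18.9 → 27.6 W/m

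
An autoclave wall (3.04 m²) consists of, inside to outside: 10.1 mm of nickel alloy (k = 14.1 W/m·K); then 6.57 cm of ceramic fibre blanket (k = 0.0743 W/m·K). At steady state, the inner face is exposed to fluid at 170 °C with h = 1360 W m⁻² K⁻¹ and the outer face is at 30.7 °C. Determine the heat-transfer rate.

Series thermal resistances, inner to outer:
  R_conv,in = 1/(hA) = 1/(1360·3.04) = 2.419×10^-4 K/W
  R_nickel alloy = L/(kA) = 0.0101/(14.1·3.04) = 2.356×10^-4 K/W
  R_ceramic fibre blanket = L/(kA) = 0.0657/(0.0743·3.04) = 0.2909 K/W
ΣR = 2.419×10^-4 + 2.356×10^-4 + 0.2909 = 0.2914 K/W
Q = ΔT/ΣR = (170 °C − 30.7 °C)/0.2914 = 478 W

Q = 478 W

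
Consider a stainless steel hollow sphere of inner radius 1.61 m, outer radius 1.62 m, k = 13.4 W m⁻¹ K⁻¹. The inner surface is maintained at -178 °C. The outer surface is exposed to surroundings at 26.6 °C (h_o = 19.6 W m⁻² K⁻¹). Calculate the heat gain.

Resistance network (inner→outer):
  R_stainless steel = (1/1.61 − 1/1.62)/(4πk) = 0.003834/(4π·13.4) = 2.277×10^-5 K/W
  R_conv,out = 1/(4πr²h) = 1/(4π·1.62²·19.6) = 0.001547 K/W
ΣR = 2.277×10^-5 + 0.001547 = 0.001570 K/W
Q = ΔT/ΣR = (-178 °C − 26.6 °C)/0.001570 = -1.30×10^5 W
(Negative Q ⇒ heat flows inward; heat gain = 1.30×10^5 W.)

Q = 130 kW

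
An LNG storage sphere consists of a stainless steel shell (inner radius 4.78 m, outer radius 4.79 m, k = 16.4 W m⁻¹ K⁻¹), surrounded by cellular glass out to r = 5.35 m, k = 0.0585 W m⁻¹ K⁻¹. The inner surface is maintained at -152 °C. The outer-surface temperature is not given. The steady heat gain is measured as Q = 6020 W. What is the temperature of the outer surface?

T_out = 27.0 °C

Series resistances:
  R_stainless steel = (1/4.78 − 1/4.79)/(4πk) = 4.368×10^-4/(4π·16.4) = 2.119×10^-6 K/W
  R_cellular glass = (1/4.79 − 1/5.35)/(4πk) = 0.02185/(4π·0.0585) = 0.02973 K/W
ΣR = 0.02973 K/W
ΔT = Q·ΣR = 6020 × 0.02973 = 179.0 K
Heat flows inward, so T_out = T_in + ΔT = -152 + 179.0 = 27.0 °C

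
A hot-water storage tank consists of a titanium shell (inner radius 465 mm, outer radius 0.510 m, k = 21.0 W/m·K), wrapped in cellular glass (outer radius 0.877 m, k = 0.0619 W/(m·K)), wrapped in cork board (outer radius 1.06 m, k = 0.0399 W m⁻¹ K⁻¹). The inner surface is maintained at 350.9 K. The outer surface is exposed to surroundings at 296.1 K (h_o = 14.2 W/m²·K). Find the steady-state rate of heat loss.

Resistance network (inner→outer):
  R_titanium = (1/0.465 − 1/0.510)/(4πk) = 0.1898/(4π·21.0) = 7.191×10^-4 K/W
  R_cellular glass = (1/0.510 − 1/0.877)/(4πk) = 0.8205/(4π·0.0619) = 1.055 K/W
  R_cork board = (1/0.877 − 1/1.06)/(4πk) = 0.1969/(4π·0.0399) = 0.3926 K/W
  R_conv,out = 1/(4πr²h) = 1/(4π·1.06²·14.2) = 0.004988 K/W
ΣR = 7.191×10^-4 + 1.055 + 0.3926 + 0.004988 = 1.453 K/W
Q = ΔT/ΣR = (350.9 K − 296.1 K)/1.453 = 37.7 W

Q = 37.7 W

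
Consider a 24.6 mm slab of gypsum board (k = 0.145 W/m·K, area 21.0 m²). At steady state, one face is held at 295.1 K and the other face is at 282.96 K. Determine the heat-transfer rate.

Q = kA·ΔT/L = 0.145 × 21.0 × |295.1 K − 282.96 K| / 0.0246 = 1500 W

Q = 1500 W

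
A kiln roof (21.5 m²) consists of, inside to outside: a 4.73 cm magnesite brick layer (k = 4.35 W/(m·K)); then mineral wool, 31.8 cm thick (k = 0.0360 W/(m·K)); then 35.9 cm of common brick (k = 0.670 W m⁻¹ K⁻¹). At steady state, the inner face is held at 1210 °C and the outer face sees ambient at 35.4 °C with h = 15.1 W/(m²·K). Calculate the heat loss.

Treat each layer as a resistance in series:
  R_magnesite brick = L/(kA) = 0.0473/(4.35·21.5) = 5.057×10^-4 K/W
  R_mineral wool = L/(kA) = 0.318/(0.0360·21.5) = 0.4109 K/W
  R_common brick = L/(kA) = 0.359/(0.670·21.5) = 0.02492 K/W
  R_conv,out = 1/(hA) = 1/(15.1·21.5) = 0.003080 K/W
ΣR = 5.057×10^-4 + 0.4109 + 0.02492 + 0.003080 = 0.4394 K/W
Q = ΔT/ΣR = (1210 °C − 35.4 °C)/0.4394 = 2670 W

Q = 2670 W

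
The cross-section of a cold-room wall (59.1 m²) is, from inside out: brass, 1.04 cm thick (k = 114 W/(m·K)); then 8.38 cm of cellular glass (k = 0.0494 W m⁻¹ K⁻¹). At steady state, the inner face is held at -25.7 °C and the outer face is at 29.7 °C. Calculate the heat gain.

Q = 1930 W

Series thermal resistances, inner to outer:
  R_brass = L/(kA) = 0.0104/(114·59.1) = 1.544×10^-6 K/W
  R_cellular glass = L/(kA) = 0.0838/(0.0494·59.1) = 0.02870 K/W
ΣR = 1.544×10^-6 + 0.02870 = 0.02870 K/W
Q = ΔT/ΣR = (-25.7 °C − 29.7 °C)/0.02870 = -1930 W
(Negative Q ⇒ heat flows inward; heat gain = 1930 W.)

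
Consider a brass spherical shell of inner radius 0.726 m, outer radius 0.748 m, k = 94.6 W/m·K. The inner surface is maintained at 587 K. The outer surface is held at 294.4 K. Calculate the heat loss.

Q = 4πk·ΔT/(1/r₁ − 1/r₂) = 4π × 94.6 × 292.6 / (1/0.726 − 1/0.748) = 8.59×10^6 W

Q = 8590 kW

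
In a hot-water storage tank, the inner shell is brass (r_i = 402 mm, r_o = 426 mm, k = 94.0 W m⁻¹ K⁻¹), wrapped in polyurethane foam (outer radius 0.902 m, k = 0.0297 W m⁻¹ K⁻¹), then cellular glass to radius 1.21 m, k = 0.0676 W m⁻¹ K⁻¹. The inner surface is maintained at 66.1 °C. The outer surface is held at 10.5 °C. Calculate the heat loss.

Q = 15.2 W

Series thermal resistances, inner to outer:
  R_brass = (1/0.402 − 1/0.426)/(4πk) = 0.1401/(4π·94.0) = 1.186×10^-4 K/W
  R_polyurethane foam = (1/0.426 − 1/0.902)/(4πk) = 1.239/(4π·0.0297) = 3.319 K/W
  R_cellular glass = (1/0.902 − 1/1.21)/(4πk) = 0.2822/(4π·0.0676) = 0.3322 K/W
ΣR = 1.186×10^-4 + 3.319 + 0.3322 = 3.651 K/W
Q = ΔT/ΣR = (66.1 °C − 10.5 °C)/3.651 = 15.2 W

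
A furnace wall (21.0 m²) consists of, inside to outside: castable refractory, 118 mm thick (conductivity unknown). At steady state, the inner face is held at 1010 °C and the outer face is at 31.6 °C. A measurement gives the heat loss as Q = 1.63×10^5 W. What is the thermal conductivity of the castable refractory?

k = 0.936 W/m·K

ΣR = ΔT/Q = |1010 − 31.6|/1.63×10^5 = 0.006002 K/W
L/(kA) = 0.006002 ⇒ k = 0.118/(0.006002·21.0) = 0.936 W/m·K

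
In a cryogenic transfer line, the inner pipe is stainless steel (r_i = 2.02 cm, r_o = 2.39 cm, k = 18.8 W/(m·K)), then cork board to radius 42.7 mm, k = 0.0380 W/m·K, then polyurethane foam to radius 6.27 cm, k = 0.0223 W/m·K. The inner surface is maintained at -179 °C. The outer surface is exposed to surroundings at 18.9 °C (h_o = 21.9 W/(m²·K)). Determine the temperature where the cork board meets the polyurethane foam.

Treat each layer as a resistance in series:
  R'_stainless steel = ln(0.0239/0.0202)/(2πk) = 0.1682/(2π·18.8) = 0.001424 m·K/W
  R'_cork board = ln(0.0427/0.0239)/(2πk) = 0.5803/(2π·0.0380) = 2.431 m·K/W
  R'_polyurethane foam = ln(0.0627/0.0427)/(2πk) = 0.3842/(2π·0.0223) = 2.742 m·K/W
  R'_conv,out = 1/(2πr h) = 1/(2π·0.0627·21.9) = 0.1159 m·K/W
ΣR = 0.001424 + 2.431 + 2.742 + 0.1159 = 5.290 m·K/W
Q' = ΔT/ΣR = (-179 °C − 18.9 °C)/5.290 = -37.41 W/m
From the inner boundary to the cork board/polyurethane foam interface, ΣR_partial = 2.432 m·K/W.
T_interface = T_in − Q'·ΣR_partial = -179 °C − (-37.41)(2.432) = -88.0 °C

T = -88.0 °C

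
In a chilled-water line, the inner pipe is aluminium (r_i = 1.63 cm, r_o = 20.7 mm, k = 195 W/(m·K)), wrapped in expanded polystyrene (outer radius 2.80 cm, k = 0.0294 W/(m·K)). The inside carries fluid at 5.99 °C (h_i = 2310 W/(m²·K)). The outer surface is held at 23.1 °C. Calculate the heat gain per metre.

Resistance network (inner→outer):
  R'_conv,in = 1/(2πr h) = 1/(2π·0.0163·2310) = 0.004227 m·K/W
  R'_aluminium = ln(0.0207/0.0163)/(2πk) = 0.2390/(2π·195) = 1.950×10^-4 m·K/W
  R'_expanded polystyrene = ln(0.0280/0.0207)/(2πk) = 0.3021/(2π·0.0294) = 1.635 m·K/W
ΣR = 0.004227 + 1.950×10^-4 + 1.635 = 1.639 m·K/W
Q' = ΔT/ΣR = (5.99 °C − 23.1 °C)/1.639 = -10.4 W/m
(Negative Q' ⇒ heat flows inward; heat gain = 10.4 W/m.)

Q' = 10.4 W/m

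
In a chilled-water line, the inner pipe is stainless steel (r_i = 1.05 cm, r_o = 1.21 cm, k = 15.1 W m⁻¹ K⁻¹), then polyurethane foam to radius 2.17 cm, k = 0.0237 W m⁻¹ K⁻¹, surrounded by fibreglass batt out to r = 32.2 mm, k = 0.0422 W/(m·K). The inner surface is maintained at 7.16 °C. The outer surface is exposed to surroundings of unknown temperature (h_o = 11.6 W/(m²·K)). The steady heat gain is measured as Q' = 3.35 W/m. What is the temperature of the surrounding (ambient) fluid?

Series resistances:
  R'_stainless steel = ln(0.0121/0.0105)/(2πk) = 0.1418/(2π·15.1) = 0.001495 m·K/W
  R'_polyurethane foam = ln(0.0217/0.0121)/(2πk) = 0.5841/(2π·0.0237) = 3.923 m·K/W
  R'_fibreglass batt = ln(0.0322/0.0217)/(2πk) = 0.3947/(2π·0.0422) = 1.488 m·K/W
  R'_conv,out = 1/(2πr h) = 1/(2π·0.0322·11.6) = 0.4261 m·K/W
ΣR = 5.839 m·K/W
ΔT = Q'·ΣR = 3.35 × 5.839 = 19.56 K
Heat flows inward, so T_out = T_in + ΔT = 7.16 + 19.56 = 26.7 °C

T_out = 26.7 °C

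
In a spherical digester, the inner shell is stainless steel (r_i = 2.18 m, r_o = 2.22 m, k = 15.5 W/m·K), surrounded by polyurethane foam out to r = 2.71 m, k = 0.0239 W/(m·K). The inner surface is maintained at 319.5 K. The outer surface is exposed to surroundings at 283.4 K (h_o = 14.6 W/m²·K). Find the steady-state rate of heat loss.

Q = 133 W

Treat each layer as a resistance in series:
  R_stainless steel = (1/2.18 − 1/2.22)/(4πk) = 0.008265/(4π·15.5) = 4.243×10^-5 K/W
  R_polyurethane foam = (1/2.22 − 1/2.71)/(4πk) = 0.08145/(4π·0.0239) = 0.2712 K/W
  R_conv,out = 1/(4πr²h) = 1/(4π·2.71²·14.6) = 7.422×10^-4 K/W
ΣR = 4.243×10^-5 + 0.2712 + 7.422×10^-4 = 0.2720 K/W
Q = ΔT/ΣR = (319.5 K − 283.4 K)/0.2720 = 133 W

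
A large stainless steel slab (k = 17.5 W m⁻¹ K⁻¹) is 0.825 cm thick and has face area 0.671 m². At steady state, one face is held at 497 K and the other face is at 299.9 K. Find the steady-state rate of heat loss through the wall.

Q = kA·ΔT/L = 17.5 × 0.671 × |497 K − 299.9 K| / 0.00825 = 2.81×10^5 W

Q = 2.81×10^5 W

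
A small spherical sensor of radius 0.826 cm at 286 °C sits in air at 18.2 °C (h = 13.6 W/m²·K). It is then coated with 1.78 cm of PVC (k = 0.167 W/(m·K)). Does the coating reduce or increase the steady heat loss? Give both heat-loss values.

increases: 3.12 → 5.58 W

Critical radius for a sphere: r_cr = 2k/h = 0.0246 m = 2.46 cm.
Outer radius after coating: r₂ = 0.00826 + 0.0178 = 0.02606 m.
r₁ < r_cr < r₂: heat loss rises to a maximum at r_cr then falls. Whether the coating helps depends on whether Q(r₂) has dropped back below Q(r₁).
Bare: R = 1/(4πr₁²h) = 85.76 K/W; Q = 267.8/85.76 = 3.12 W.
Coated: R = R_cond + R_conv = 48.02 K/W; Q = 267.8/48.02 = 5.58 W.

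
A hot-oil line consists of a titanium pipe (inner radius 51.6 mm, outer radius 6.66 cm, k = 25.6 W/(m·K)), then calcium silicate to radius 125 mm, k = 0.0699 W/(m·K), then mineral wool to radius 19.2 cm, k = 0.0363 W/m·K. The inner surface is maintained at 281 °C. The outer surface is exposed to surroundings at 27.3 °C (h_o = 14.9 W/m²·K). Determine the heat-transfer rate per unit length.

Q' = 75.2 W/m

Series thermal resistances, inner to outer:
  R'_titanium = ln(0.0666/0.0516)/(2πk) = 0.2552/(2π·25.6) = 0.001586 m·K/W
  R'_calcium silicate = ln(0.125/0.0666)/(2πk) = 0.6296/(2π·0.0699) = 1.434 m·K/W
  R'_mineral wool = ln(0.192/0.125)/(2πk) = 0.4292/(2π·0.0363) = 1.882 m·K/W
  R'_conv,out = 1/(2πr h) = 1/(2π·0.192·14.9) = 0.05563 m·K/W
ΣR = 0.001586 + 1.434 + 1.882 + 0.05563 = 3.373 m·K/W
Q' = ΔT/ΣR = (281 °C − 27.3 °C)/3.373 = 75.2 W/m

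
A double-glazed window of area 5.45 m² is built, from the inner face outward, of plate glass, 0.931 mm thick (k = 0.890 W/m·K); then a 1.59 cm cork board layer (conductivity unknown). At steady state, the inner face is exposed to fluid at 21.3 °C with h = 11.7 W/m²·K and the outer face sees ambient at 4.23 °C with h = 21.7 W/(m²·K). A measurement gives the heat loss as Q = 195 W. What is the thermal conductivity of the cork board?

ΣR = ΔT/Q = |21.3 − 4.23|/195 = 0.08754 K/W
Known resistances:
  R_conv,in = 1/(hA) = 1/(11.7·5.45) = 0.01568 K/W
  R_plate glass = L/(kA) = 9.31×10^-4/(0.890·5.45) = 1.919×10^-4 K/W
  R_conv,out = 1/(hA) = 1/(21.7·5.45) = 0.008456 K/W
R_cork board = ΣR − ΣR_known = 0.08754 − 0.02433 = 0.06321 K/W
L/(kA) = 0.06321 ⇒ k = 0.0159/(0.06321·5.45) = 0.0462 W/m·K

k = 0.0462 W/m·K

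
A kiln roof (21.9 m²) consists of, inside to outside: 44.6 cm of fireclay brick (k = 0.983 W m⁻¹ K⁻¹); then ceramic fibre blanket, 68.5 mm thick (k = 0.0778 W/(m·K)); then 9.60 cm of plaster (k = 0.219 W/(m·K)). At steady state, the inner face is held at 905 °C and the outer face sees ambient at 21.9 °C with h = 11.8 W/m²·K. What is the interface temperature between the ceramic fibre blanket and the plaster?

Series thermal resistances, inner to outer:
  R_fireclay brick = L/(kA) = 0.446/(0.983·21.9) = 0.02072 K/W
  R_ceramic fibre blanket = L/(kA) = 0.0685/(0.0778·21.9) = 0.04020 K/W
  R_plaster = L/(kA) = 0.0960/(0.219·21.9) = 0.02002 K/W
  R_conv,out = 1/(hA) = 1/(11.8·21.9) = 0.003870 K/W
ΣR = 0.02072 + 0.04020 + 0.02002 + 0.003870 = 0.08481 K/W
Q = ΔT/ΣR = (905 °C − 21.9 °C)/0.08481 = 10410 W
From the inner boundary to the ceramic fibre blanket/plaster interface, ΣR_partial = 0.06092 K/W.
T_interface = T_in − Q·ΣR_partial = 905 °C − (10410)(0.06092) = 271 °C

T = 271 °C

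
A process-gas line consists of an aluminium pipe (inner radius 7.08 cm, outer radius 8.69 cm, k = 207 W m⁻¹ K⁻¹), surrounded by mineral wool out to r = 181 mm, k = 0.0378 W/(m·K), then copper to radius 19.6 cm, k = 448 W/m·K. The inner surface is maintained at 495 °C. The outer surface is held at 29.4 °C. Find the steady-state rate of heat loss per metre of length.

Resistance network (inner→outer):
  R'_aluminium = ln(0.0869/0.0708)/(2πk) = 0.2049/(2π·207) = 1.575×10^-4 m·K/W
  R'_mineral wool = ln(0.181/0.0869)/(2πk) = 0.7337/(2π·0.0378) = 3.089 m·K/W
  R'_copper = ln(0.196/0.181)/(2πk) = 0.07962/(2π·448) = 2.828×10^-5 m·K/W
ΣR = 1.575×10^-4 + 3.089 + 2.828×10^-5 = 3.089 m·K/W
Q' = ΔT/ΣR = (495 °C − 29.4 °C)/3.089 = 151 W/m

Q' = 151 W/m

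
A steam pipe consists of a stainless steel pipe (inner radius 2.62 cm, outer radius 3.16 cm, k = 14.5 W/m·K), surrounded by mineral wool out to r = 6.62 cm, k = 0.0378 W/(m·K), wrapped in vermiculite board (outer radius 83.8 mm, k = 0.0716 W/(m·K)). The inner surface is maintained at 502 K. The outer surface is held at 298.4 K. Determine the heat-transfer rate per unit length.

Series thermal resistances, inner to outer:
  R'_stainless steel = ln(0.0316/0.0262)/(2πk) = 0.1874/(2π·14.5) = 0.002057 m·K/W
  R'_mineral wool = ln(0.0662/0.0316)/(2πk) = 0.7395/(2π·0.0378) = 3.114 m·K/W
  R'_vermiculite board = ln(0.0838/0.0662)/(2πk) = 0.2358/(2π·0.0716) = 0.5240 m·K/W
ΣR = 0.002057 + 3.114 + 0.5240 = 3.640 m·K/W
Q' = ΔT/ΣR = (502 K − 298.4 K)/3.640 = 55.9 W/m

Q' = 55.9 W/m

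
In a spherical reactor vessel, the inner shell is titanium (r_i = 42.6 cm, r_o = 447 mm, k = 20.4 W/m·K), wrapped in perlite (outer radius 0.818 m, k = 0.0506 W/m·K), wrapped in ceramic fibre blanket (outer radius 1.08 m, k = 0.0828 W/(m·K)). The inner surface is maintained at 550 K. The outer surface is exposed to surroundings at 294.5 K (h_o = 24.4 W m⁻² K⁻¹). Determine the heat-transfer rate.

Series thermal resistances, inner to outer:
  R_titanium = (1/0.426 − 1/0.447)/(4πk) = 0.1103/(4π·20.4) = 4.302×10^-4 K/W
  R_perlite = (1/0.447 − 1/0.818)/(4πk) = 1.015/(4π·0.0506) = 1.596 K/W
  R_ceramic fibre blanket = (1/0.818 − 1/1.08)/(4πk) = 0.2966/(4π·0.0828) = 0.2850 K/W
  R_conv,out = 1/(4πr²h) = 1/(4π·1.08²·24.4) = 0.002796 K/W
ΣR = 4.302×10^-4 + 1.596 + 0.2850 + 0.002796 = 1.884 K/W
Q = ΔT/ΣR = (550 K − 294.5 K)/1.884 = 136 W

Q = 136 W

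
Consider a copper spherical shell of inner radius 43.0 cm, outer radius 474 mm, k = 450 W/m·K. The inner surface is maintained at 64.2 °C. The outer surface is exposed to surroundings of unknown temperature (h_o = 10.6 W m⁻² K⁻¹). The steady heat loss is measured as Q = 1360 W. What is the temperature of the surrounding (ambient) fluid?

Sum the resistances:
  R_copper = (1/0.430 − 1/0.474)/(4πk) = 0.2159/(4π·450) = 3.818×10^-5 K/W
  R_conv,out = 1/(4πr²h) = 1/(4π·0.474²·10.6) = 0.03341 K/W
ΣR = 0.03345 K/W
ΔT = Q·ΣR = 1360 × 0.03345 = 45.49 K
Heat flows outward, so T_out = T_in − ΔT = 64.2 − 45.49 = 18.7 °C

T_out = 18.7 °C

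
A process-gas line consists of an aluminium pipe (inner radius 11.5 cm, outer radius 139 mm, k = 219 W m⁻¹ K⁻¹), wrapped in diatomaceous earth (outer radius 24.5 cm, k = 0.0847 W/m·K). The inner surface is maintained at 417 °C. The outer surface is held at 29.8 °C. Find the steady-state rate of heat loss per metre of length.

Series thermal resistances, inner to outer:
  R'_aluminium = ln(0.139/0.115)/(2πk) = 0.1895/(2π·219) = 1.377×10^-4 m·K/W
  R'_diatomaceous earth = ln(0.245/0.139)/(2πk) = 0.5668/(2π·0.0847) = 1.065 m·K/W
ΣR = 1.377×10^-4 + 1.065 = 1.065 m·K/W
Q' = ΔT/ΣR = (417 °C − 29.8 °C)/1.065 = 364 W/m

Q' = 364 W/m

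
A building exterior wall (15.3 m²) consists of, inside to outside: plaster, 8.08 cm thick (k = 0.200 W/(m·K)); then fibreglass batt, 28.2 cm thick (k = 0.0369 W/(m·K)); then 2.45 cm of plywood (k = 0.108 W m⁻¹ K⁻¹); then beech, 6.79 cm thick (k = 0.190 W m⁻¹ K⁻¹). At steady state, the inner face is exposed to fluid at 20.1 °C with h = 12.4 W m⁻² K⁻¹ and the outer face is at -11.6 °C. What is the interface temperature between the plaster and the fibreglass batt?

T = 18.3 °C

Series thermal resistances, inner to outer:
  R_conv,in = 1/(hA) = 1/(12.4·15.3) = 0.005271 K/W
  R_plaster = L/(kA) = 0.0808/(0.200·15.3) = 0.02641 K/W
  R_fibreglass batt = L/(kA) = 0.282/(0.0369·15.3) = 0.4995 K/W
  R_plywood = L/(kA) = 0.0245/(0.108·15.3) = 0.01483 K/W
  R_beech = L/(kA) = 0.0679/(0.190·15.3) = 0.02336 K/W
ΣR = 0.005271 + 0.02641 + 0.4995 + 0.01483 + 0.02336 = 0.5694 K/W
Q = ΔT/ΣR = (20.1 °C − -11.6 °C)/0.5694 = 55.67 W
From the inner boundary to the plaster/fibreglass batt interface, ΣR_partial = 0.03168 K/W.
T_interface = T_in − Q·ΣR_partial = 20.1 °C − (55.67)(0.03168) = 18.3 °C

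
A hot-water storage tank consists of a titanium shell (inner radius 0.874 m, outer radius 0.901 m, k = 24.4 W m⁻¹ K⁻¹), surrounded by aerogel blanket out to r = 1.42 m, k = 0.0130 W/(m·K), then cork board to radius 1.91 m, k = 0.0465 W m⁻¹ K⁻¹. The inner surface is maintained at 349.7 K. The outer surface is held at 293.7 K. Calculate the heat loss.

Q = 20.1 W

Treat each layer as a resistance in series:
  R_titanium = (1/0.874 − 1/0.901)/(4πk) = 0.03429/(4π·24.4) = 1.118×10^-4 K/W
  R_aerogel blanket = (1/0.901 − 1/1.42)/(4πk) = 0.4057/(4π·0.0130) = 2.483 K/W
  R_cork board = (1/1.42 − 1/1.91)/(4πk) = 0.1807/(4π·0.0465) = 0.3092 K/W
ΣR = 1.118×10^-4 + 2.483 + 0.3092 = 2.792 K/W
Q = ΔT/ΣR = (349.7 K − 293.7 K)/2.792 = 20.1 W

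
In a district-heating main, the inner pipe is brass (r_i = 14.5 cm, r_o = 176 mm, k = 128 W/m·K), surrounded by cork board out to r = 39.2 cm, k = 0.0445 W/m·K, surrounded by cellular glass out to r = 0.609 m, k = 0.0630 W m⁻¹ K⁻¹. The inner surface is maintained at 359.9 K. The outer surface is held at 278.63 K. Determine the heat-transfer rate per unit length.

Q' = 20.4 W/m

Resistance network (inner→outer):
  R'_brass = ln(0.176/0.145)/(2πk) = 0.1938/(2π·128) = 2.409×10^-4 m·K/W
  R'_cork board = ln(0.392/0.176)/(2πk) = 0.8008/(2π·0.0445) = 2.864 m·K/W
  R'_cellular glass = ln(0.609/0.392)/(2πk) = 0.4406/(2π·0.0630) = 1.113 m·K/W
ΣR = 2.409×10^-4 + 2.864 + 1.113 = 3.977 m·K/W
Q' = ΔT/ΣR = (359.9 K − 278.63 K)/3.977 = 20.4 W/m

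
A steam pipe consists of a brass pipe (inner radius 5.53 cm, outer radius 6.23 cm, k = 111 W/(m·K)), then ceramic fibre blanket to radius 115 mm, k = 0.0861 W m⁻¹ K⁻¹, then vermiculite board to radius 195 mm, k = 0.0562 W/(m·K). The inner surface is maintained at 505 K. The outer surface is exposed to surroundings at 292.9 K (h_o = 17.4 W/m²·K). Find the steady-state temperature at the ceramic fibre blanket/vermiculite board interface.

T = 415 K

Treat each layer as a resistance in series:
  R'_brass = ln(0.0623/0.0553)/(2πk) = 0.1192/(2π·111) = 1.709×10^-4 m·K/W
  R'_ceramic fibre blanket = ln(0.115/0.0623)/(2πk) = 0.6130/(2π·0.0861) = 1.133 m·K/W
  R'_vermiculite board = ln(0.195/0.115)/(2πk) = 0.5281/(2π·0.0562) = 1.495 m·K/W
  R'_conv,out = 1/(2πr h) = 1/(2π·0.195·17.4) = 0.04691 m·K/W
ΣR = 1.709×10^-4 + 1.133 + 1.495 + 0.04691 = 2.675 m·K/W
Q' = ΔT/ΣR = (505 K − 292.9 K)/2.675 = 79.29 W/m
From the inner boundary to the ceramic fibre blanket/vermiculite board interface, ΣR_partial = 1.133 m·K/W.
T_interface = T_in − Q'·ΣR_partial = 505 K − (79.29)(1.133) = 415 K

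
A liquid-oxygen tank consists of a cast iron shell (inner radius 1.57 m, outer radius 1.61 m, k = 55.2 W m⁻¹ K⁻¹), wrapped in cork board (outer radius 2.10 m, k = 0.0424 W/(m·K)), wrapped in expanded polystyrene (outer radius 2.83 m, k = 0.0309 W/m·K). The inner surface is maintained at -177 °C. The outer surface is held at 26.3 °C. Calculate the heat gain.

Resistance network (inner→outer):
  R_cast iron = (1/1.57 − 1/1.61)/(4πk) = 0.01582/(4π·55.2) = 2.281×10^-5 K/W
  R_cork board = (1/1.61 − 1/2.10)/(4πk) = 0.1449/(4π·0.0424) = 0.2720 K/W
  R_expanded polystyrene = (1/2.10 − 1/2.83)/(4πk) = 0.1228/(4π·0.0309) = 0.3163 K/W
ΣR = 2.281×10^-5 + 0.2720 + 0.3163 = 0.5883 K/W
Q = ΔT/ΣR = (-177 °C − 26.3 °C)/0.5883 = -346 W
(Negative Q ⇒ heat flows inward; heat gain = 346 W.)

Q = 346 W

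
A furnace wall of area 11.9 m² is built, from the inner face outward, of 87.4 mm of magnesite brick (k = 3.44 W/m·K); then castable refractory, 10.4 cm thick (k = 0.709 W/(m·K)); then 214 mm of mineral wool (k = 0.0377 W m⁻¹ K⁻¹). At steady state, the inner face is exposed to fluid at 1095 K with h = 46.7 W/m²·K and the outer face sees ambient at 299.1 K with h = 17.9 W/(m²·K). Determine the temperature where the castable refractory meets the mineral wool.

Treat each layer as a resistance in series:
  R_conv,in = 1/(hA) = 1/(46.7·11.9) = 0.001799 K/W
  R_magnesite brick = L/(kA) = 0.0874/(3.44·11.9) = 0.002135 K/W
  R_castable refractory = L/(kA) = 0.104/(0.709·11.9) = 0.01233 K/W
  R_mineral wool = L/(kA) = 0.214/(0.0377·11.9) = 0.4770 K/W
  R_conv,out = 1/(hA) = 1/(17.9·11.9) = 0.004695 K/W
ΣR = 0.001799 + 0.002135 + 0.01233 + 0.4770 + 0.004695 = 0.4980 K/W
Q = ΔT/ΣR = (1095 K − 299.1 K)/0.4980 = 1598 W
From the inner boundary to the castable refractory/mineral wool interface, ΣR_partial = 0.01626 K/W.
T_interface = T_in − Q·ΣR_partial = 1095 K − (1598)(0.01626) = 1069 K

T = 1069 K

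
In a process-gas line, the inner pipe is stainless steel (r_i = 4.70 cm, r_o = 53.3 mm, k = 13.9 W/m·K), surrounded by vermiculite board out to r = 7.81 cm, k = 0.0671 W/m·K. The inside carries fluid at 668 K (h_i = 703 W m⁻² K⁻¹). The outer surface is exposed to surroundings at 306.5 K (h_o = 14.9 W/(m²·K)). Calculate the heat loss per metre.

Treat each layer as a resistance in series:
  R'_conv,in = 1/(2πr h) = 1/(2π·0.0470·703) = 0.004817 m·K/W
  R'_stainless steel = ln(0.0533/0.0470)/(2πk) = 0.1258/(2π·13.9) = 0.001440 m·K/W
  R'_vermiculite board = ln(0.0781/0.0533)/(2πk) = 0.3821/(2π·0.0671) = 0.9062 m·K/W
  R'_conv,out = 1/(2πr h) = 1/(2π·0.0781·14.9) = 0.1368 m·K/W
ΣR = 0.004817 + 0.001440 + 0.9062 + 0.1368 = 1.049 m·K/W
Q' = ΔT/ΣR = (668 K − 306.5 K)/1.049 = 345 W/m

Q' = 345 W/m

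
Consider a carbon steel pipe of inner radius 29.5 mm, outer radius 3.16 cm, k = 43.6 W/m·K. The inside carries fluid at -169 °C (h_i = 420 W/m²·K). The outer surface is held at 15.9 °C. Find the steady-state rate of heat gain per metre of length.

Series thermal resistances, inner to outer:
  R'_conv,in = 1/(2πr h) = 1/(2π·0.0295·420) = 0.01285 m·K/W
  R'_carbon steel = ln(0.0316/0.0295)/(2πk) = 0.06877/(2π·43.6) = 2.510×10^-4 m·K/W
ΣR = 0.01285 + 2.510×10^-4 = 0.01310 m·K/W
Q' = ΔT/ΣR = (-169 °C − 15.9 °C)/0.01310 = -14100 W/m
(Negative Q' ⇒ heat flows inward; heat gain = 14100 W/m.)

Q' = 14.1 kW/m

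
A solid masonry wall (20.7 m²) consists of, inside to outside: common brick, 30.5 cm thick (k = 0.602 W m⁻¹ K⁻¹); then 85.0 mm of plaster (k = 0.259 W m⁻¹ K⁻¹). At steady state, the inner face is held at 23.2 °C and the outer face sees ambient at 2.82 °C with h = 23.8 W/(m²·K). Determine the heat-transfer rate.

Q = 481 W

Resistance network (inner→outer):
  R_common brick = L/(kA) = 0.305/(0.602·20.7) = 0.02448 K/W
  R_plaster = L/(kA) = 0.0850/(0.259·20.7) = 0.01585 K/W
  R_conv,out = 1/(hA) = 1/(23.8·20.7) = 0.002030 K/W
ΣR = 0.02448 + 0.01585 + 0.002030 = 0.04236 K/W
Q = ΔT/ΣR = (23.2 °C − 2.82 °C)/0.04236 = 481 W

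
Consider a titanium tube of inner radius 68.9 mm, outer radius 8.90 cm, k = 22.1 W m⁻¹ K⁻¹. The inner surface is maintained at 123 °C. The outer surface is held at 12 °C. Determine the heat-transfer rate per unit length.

Q' = 2πk·ΔT/ln(r₂/r₁) = 2π × 22.1 × 111 / ln(0.0890/0.0689) = 60200 W/m

Q' = 60.2 kW/m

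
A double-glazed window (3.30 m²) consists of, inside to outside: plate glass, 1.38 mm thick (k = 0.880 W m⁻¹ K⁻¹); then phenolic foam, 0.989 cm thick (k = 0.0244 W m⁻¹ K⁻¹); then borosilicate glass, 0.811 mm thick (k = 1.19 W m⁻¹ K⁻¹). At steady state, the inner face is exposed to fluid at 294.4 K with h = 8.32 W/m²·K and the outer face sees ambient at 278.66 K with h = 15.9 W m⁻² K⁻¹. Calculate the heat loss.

Q = 87.9 W

Treat each layer as a resistance in series:
  R_conv,in = 1/(hA) = 1/(8.32·3.30) = 0.03642 K/W
  R_plate glass = L/(kA) = 0.00138/(0.880·3.30) = 4.752×10^-4 K/W
  R_phenolic foam = L/(kA) = 0.00989/(0.0244·3.30) = 0.1228 K/W
  R_borosilicate glass = L/(kA) = 8.11×10^-4/(1.19·3.30) = 2.065×10^-4 K/W
  R_conv,out = 1/(hA) = 1/(15.9·3.30) = 0.01906 K/W
ΣR = 0.03642 + 4.752×10^-4 + 0.1228 + 2.065×10^-4 + 0.01906 = 0.1790 K/W
Q = ΔT/ΣR = (294.4 K − 278.66 K)/0.1790 = 87.9 W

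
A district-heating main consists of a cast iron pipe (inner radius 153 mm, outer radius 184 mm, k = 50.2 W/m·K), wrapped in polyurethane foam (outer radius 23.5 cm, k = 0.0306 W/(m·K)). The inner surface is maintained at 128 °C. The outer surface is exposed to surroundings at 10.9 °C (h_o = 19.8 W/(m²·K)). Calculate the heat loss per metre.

Resistance network (inner→outer):
  R'_cast iron = ln(0.184/0.153)/(2πk) = 0.1845/(2π·50.2) = 5.849×10^-4 m·K/W
  R'_polyurethane foam = ln(0.235/0.184)/(2πk) = 0.2446/(2π·0.0306) = 1.272 m·K/W
  R'_conv,out = 1/(2πr h) = 1/(2π·0.235·19.8) = 0.03420 m·K/W
ΣR = 5.849×10^-4 + 1.272 + 0.03420 = 1.307 m·K/W
Q' = ΔT/ΣR = (128 °C − 10.9 °C)/1.307 = 89.6 W/m

Q' = 89.6 W/m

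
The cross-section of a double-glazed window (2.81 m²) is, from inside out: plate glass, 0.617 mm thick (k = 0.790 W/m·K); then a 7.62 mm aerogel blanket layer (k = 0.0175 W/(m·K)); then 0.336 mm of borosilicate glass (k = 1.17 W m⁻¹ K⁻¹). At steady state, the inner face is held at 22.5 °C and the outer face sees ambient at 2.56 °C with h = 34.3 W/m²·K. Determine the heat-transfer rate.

Q = 120 W

Treat each layer as a resistance in series:
  R_plate glass = L/(kA) = 6.17×10^-4/(0.790·2.81) = 2.779×10^-4 K/W
  R_aerogel blanket = L/(kA) = 0.00762/(0.0175·2.81) = 0.1550 K/W
  R_borosilicate glass = L/(kA) = 3.36×10^-4/(1.17·2.81) = 1.022×10^-4 K/W
  R_conv,out = 1/(hA) = 1/(34.3·2.81) = 0.01038 K/W
ΣR = 2.779×10^-4 + 0.1550 + 1.022×10^-4 + 0.01038 = 0.1658 K/W
Q = ΔT/ΣR = (22.5 °C − 2.56 °C)/0.1658 = 120 W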